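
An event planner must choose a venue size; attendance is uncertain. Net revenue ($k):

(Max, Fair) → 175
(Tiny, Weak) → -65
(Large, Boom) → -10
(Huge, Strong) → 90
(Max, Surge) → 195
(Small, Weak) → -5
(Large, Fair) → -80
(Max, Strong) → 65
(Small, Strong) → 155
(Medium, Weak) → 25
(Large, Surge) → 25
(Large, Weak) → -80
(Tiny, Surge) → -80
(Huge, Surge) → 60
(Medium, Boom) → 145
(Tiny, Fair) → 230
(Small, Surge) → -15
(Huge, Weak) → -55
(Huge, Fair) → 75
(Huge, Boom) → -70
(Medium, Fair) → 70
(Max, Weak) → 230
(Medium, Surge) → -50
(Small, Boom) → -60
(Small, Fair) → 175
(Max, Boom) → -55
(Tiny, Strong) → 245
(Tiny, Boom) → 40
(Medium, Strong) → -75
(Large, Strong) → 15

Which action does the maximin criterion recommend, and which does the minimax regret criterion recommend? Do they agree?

Row minima: Tiny=-80, Small=-60, Medium=-75, Large=-80, Huge=-70, Max=-55
Best worst-case = -55 → Max.
Column bests: Weak=230, Fair=230, Strong=245, Boom=145, Surge=195.
Tiny regrets: 295, 0, 0, 105, 275 → max 295
Small regrets: 235, 55, 90, 205, 210 → max 235
Medium regrets: 205, 160, 320, 0, 245 → max 320
Large regrets: 310, 310, 230, 155, 170 → max 310
Huge regrets: 285, 155, 155, 215, 135 → max 285
Max regrets: 0, 55, 180, 200, 0 → max 200
Smallest max regret = 200 → Max.

maximin → Max; minimax regret → Max (agree)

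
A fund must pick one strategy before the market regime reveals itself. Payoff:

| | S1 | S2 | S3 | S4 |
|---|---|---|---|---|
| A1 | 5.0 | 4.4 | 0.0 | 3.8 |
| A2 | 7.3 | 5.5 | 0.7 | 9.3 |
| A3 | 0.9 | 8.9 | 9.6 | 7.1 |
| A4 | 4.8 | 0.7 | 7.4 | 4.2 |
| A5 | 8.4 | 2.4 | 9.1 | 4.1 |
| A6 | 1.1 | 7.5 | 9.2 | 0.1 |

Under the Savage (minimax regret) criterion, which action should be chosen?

A5

Column bests: S1=8.4, S2=8.9, S3=9.6, S4=9.3.
A1 regrets: 3.4, 4.5, 9.6, 5.5 → max 9.6
A2 regrets: 1.1, 3.4, 8.9, 0.0 → max 8.9
A3 regrets: 7.5, 0.0, 0.0, 2.2 → max 7.5
A4 regrets: 3.6, 8.2, 2.2, 5.1 → max 8.2
A5 regrets: 0.0, 6.5, 0.5, 5.2 → max 6.5
A6 regrets: 7.3, 1.4, 0.4, 9.2 → max 9.2
Smallest max regret = 6.5 → A5.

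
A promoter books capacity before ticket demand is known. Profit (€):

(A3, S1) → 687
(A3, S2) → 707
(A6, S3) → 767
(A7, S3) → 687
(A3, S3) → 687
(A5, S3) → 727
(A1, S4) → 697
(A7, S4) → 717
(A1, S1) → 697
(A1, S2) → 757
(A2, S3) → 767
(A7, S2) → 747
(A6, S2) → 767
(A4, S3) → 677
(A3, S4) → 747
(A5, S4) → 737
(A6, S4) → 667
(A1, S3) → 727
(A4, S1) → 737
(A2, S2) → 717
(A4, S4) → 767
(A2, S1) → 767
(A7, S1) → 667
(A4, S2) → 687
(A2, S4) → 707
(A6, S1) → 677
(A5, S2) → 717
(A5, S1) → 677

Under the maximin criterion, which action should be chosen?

Row minima: A1=697, A2=707, A3=687, A4=677, A5=677, A6=667, A7=667
Best worst-case = 707 → A2.

A2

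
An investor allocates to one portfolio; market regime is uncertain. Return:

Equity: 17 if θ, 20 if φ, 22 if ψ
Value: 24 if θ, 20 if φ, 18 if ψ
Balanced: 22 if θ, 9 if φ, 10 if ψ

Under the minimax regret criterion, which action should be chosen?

Column bests: θ=24, φ=20, ψ=22.
Equity regrets: 7, 0, 0 → max 7
Value regrets: 0, 0, 4 → max 4
Balanced regrets: 2, 11, 12 → max 12
Smallest max regret = 4 → Value.

Value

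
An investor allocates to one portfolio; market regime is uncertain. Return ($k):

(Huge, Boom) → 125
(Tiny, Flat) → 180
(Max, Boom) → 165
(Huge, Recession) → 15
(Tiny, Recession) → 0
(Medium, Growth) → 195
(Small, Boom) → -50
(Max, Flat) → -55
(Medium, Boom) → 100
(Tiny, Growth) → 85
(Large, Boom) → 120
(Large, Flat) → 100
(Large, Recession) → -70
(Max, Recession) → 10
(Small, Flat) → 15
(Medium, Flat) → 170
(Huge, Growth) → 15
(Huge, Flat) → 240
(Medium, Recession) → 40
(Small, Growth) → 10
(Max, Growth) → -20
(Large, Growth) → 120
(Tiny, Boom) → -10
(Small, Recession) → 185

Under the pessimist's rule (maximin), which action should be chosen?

Medium

Row minima: Tiny=-10, Small=-50, Medium=40, Large=-70, Huge=15, Max=-55
Best worst-case = 40 → Medium.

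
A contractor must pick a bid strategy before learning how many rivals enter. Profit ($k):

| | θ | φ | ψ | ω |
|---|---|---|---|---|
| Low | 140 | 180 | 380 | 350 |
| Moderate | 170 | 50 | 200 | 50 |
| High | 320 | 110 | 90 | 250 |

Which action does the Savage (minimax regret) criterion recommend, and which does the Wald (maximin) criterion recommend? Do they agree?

minimax regret → Low; maximin → Low (agree)

Column bests: θ=320, φ=180, ψ=380, ω=350.
Low regrets: 180, 0, 0, 0 → max 180
Moderate regrets: 150, 130, 180, 300 → max 300
High regrets: 0, 70, 290, 100 → max 290
Smallest max regret = 180 → Low.
Row minima: Low=140, Moderate=50, High=90
Best worst-case = 140 → Low.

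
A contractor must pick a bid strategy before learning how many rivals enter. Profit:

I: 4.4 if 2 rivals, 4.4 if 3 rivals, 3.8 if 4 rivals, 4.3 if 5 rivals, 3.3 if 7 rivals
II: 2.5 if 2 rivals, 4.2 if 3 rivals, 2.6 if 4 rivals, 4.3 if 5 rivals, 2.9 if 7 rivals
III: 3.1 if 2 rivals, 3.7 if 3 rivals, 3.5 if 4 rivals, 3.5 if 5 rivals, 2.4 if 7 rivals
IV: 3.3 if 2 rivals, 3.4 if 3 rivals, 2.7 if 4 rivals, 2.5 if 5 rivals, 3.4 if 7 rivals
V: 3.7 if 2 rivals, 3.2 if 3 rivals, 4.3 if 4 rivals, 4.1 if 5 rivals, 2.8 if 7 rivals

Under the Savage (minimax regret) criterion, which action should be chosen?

I

Column bests: 2 rivals=4.4, 3 rivals=4.4, 4 rivals=4.3, 5 rivals=4.3, 7 rivals=3.4.
I regrets: 0.0, 0.0, 0.5, 0.0, 0.1 → max 0.5
II regrets: 1.9, 0.2, 1.7, 0.0, 0.5 → max 1.9
III regrets: 1.3, 0.7, 0.8, 0.8, 1.0 → max 1.3
IV regrets: 1.1, 1.0, 1.6, 1.8, 0.0 → max 1.8
V regrets: 0.7, 1.2, 0.0, 0.2, 0.6 → max 1.2
Smallest max regret = 0.5 → I.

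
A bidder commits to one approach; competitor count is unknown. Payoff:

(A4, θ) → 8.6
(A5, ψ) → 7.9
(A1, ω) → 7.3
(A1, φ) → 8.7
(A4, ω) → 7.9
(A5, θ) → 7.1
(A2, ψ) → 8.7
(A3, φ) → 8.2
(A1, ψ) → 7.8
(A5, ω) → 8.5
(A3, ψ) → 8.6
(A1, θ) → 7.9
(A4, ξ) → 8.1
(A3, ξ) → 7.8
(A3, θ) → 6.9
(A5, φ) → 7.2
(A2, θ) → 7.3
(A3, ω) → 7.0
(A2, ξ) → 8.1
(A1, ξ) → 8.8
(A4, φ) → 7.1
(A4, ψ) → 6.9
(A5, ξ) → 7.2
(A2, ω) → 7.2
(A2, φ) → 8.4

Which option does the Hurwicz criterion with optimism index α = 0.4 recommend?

A1: 0.4·8.8 + 0.6·7.3 = 7.9
A2: 0.4·8.7 + 0.6·7.2 = 7.8
A3: 0.4·8.6 + 0.6·6.9 = 7.58
A4: 0.4·8.6 + 0.6·6.9 = 7.58
A5: 0.4·8.5 + 0.6·7.1 = 7.66
Highest Hurwicz score = 7.9 → A1.

A1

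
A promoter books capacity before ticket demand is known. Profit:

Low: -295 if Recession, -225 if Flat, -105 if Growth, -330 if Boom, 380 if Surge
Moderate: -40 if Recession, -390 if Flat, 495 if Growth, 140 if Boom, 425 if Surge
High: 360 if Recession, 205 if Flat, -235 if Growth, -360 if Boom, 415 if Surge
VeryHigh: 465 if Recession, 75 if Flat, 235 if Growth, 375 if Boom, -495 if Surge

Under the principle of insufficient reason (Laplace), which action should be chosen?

Row averages: Low=-115, Moderate=126, High=77, VeryHigh=131
Highest average = 131 → VeryHigh.

VeryHigh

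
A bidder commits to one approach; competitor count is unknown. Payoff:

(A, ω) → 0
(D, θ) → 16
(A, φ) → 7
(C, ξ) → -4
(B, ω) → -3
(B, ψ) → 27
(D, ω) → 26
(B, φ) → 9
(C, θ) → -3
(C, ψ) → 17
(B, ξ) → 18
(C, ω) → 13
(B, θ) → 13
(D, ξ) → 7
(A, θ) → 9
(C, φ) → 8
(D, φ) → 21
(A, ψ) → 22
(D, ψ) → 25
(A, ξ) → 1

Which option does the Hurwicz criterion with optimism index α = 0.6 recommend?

A: 0.6·22 + 0.4·0 = 13.2
B: 0.6·27 + 0.4·(-3) = 15
C: 0.6·17 + 0.4·(-4) = 8.6
D: 0.6·26 + 0.4·7 = 18.4
Highest Hurwicz score = 18.4 → D.

D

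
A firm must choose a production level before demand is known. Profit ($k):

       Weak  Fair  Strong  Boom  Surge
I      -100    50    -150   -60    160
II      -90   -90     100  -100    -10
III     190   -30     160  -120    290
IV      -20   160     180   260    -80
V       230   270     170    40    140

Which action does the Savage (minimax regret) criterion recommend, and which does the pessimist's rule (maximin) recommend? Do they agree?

Column bests: Weak=230, Fair=270, Strong=180, Boom=260, Surge=290.
I regrets: 330, 220, 330, 320, 130 → max 330
II regrets: 320, 360, 80, 360, 300 → max 360
III regrets: 40, 300, 20, 380, 0 → max 380
IV regrets: 250, 110, 0, 0, 370 → max 370
V regrets: 0, 0, 10, 220, 150 → max 220
Smallest max regret = 220 → V.
Row minima: I=-150, II=-100, III=-120, IV=-80, V=40
Best worst-case = 40 → V.

minimax regret → V; maximin → V (agree)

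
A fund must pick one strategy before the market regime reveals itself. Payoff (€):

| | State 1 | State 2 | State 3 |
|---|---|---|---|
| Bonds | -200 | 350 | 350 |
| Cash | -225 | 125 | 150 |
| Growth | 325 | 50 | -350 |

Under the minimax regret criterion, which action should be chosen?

Column bests: State 1=325, State 2=350, State 3=350.
Bonds regrets: 525, 0, 0 → max 525
Cash regrets: 550, 225, 200 → max 550
Growth regrets: 0, 300, 700 → max 700
Smallest max regret = 525 → Bonds.

Bonds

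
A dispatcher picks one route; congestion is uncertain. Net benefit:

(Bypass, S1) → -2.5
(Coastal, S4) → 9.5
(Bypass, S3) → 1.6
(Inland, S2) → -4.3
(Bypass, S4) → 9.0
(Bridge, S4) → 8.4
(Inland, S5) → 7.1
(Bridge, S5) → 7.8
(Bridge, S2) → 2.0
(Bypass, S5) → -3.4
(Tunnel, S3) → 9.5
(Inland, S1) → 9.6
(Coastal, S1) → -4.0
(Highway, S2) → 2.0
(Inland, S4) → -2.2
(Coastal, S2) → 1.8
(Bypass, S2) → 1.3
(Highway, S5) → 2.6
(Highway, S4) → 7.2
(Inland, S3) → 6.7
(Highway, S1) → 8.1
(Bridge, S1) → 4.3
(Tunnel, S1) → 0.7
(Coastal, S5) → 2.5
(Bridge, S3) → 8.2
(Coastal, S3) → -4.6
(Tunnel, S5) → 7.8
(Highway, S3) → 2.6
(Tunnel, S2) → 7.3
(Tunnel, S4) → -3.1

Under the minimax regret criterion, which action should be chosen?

Column bests: S1=9.6, S2=7.3, S3=9.5, S4=9.5, S5=7.8.
Highway regrets: 1.5, 5.3, 6.9, 2.3, 5.2 → max 6.9
Bridge regrets: 5.3, 5.3, 1.3, 1.1, 0.0 → max 5.3
Bypass regrets: 12.1, 6.0, 7.9, 0.5, 11.2 → max 12.1
Tunnel regrets: 8.9, 0.0, 0.0, 12.6, 0.0 → max 12.6
Coastal regrets: 13.6, 5.5, 14.1, 0.0, 5.3 → max 14.1
Inland regrets: 0.0, 11.6, 2.8, 11.7, 0.7 → max 11.7
Smallest max regret = 5.3 → Bridge.

Bridge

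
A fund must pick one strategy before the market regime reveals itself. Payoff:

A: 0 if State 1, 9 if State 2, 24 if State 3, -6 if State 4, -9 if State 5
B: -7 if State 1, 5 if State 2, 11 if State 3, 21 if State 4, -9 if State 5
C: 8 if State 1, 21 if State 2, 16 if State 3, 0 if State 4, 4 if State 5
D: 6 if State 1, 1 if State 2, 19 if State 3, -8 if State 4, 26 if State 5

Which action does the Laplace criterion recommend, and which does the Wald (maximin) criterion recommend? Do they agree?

laplace → C; maximin → C (agree)

Row averages: A=3.6, B=4.2, C=9.8, D=8.8
Highest average = 9.8 → C.
Row minima: A=-9, B=-9, C=0, D=-8
Best worst-case = 0 → C.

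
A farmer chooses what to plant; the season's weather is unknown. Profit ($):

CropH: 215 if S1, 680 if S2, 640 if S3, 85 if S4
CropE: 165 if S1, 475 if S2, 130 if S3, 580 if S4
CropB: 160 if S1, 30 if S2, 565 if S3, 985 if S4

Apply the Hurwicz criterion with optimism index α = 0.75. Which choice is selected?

CropB

CropH: 0.75·680 + 0.25·85 = 531.25
CropE: 0.75·580 + 0.25·130 = 467.5
CropB: 0.75·985 + 0.25·30 = 746.25
Highest Hurwicz score = 746.25 → CropB.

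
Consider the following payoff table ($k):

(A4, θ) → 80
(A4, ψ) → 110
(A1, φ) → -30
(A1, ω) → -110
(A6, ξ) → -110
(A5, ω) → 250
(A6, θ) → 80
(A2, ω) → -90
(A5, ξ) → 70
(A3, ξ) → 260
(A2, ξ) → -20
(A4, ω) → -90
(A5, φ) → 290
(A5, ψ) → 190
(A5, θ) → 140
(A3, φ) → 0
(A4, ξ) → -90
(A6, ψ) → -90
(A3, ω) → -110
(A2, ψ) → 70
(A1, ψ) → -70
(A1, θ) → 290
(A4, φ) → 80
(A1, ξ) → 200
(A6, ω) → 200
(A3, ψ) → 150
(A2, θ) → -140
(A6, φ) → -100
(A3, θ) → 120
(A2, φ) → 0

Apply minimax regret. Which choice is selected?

Column bests: θ=290, φ=290, ψ=190, ω=250, ξ=260.
A1 regrets: 0, 320, 260, 360, 60 → max 360
A2 regrets: 430, 290, 120, 340, 280 → max 430
A3 regrets: 170, 290, 40, 360, 0 → max 360
A4 regrets: 210, 210, 80, 340, 350 → max 350
A5 regrets: 150, 0, 0, 0, 190 → max 190
A6 regrets: 210, 390, 280, 50, 370 → max 390
Smallest max regret = 190 → A5.

A5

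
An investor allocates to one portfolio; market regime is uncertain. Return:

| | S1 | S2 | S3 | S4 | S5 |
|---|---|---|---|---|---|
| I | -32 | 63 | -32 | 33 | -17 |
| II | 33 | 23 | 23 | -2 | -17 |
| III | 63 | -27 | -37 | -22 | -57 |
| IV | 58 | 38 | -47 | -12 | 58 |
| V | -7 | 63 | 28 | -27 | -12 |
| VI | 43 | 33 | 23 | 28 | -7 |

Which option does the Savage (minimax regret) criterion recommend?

Column bests: S1=63, S2=63, S3=28, S4=33, S5=58.
I regrets: 95, 0, 60, 0, 75 → max 95
II regrets: 30, 40, 5, 35, 75 → max 75
III regrets: 0, 90, 65, 55, 115 → max 115
IV regrets: 5, 25, 75, 45, 0 → max 75
V regrets: 70, 0, 0, 60, 70 → max 70
VI regrets: 20, 30, 5, 5, 65 → max 65
Smallest max regret = 65 → VI.

VI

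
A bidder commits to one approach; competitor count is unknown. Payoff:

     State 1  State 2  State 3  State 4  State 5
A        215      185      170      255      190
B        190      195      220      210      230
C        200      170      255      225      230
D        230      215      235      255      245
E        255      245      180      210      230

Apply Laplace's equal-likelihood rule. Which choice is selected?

D

Row averages: A=203, B=209, C=216, D=236, E=224
Highest average = 236 → D.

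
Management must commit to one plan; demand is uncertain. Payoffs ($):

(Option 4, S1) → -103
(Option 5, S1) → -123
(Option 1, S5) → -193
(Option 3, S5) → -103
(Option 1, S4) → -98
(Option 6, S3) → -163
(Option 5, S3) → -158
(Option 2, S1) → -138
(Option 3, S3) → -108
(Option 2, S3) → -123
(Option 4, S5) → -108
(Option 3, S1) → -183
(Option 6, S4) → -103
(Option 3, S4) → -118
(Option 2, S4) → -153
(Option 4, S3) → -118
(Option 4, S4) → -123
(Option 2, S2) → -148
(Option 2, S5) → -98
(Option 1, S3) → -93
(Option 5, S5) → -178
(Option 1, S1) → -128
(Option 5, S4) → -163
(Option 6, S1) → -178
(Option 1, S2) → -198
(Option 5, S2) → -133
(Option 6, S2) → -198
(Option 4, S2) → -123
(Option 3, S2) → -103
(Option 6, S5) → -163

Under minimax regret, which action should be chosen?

Column bests: S1=-103, S2=-103, S3=-93, S4=-98, S5=-98.
Option 1 regrets: 25, 95, 0, 0, 95 → max 95
Option 2 regrets: 35, 45, 30, 55, 0 → max 55
Option 3 regrets: 80, 0, 15, 20, 5 → max 80
Option 4 regrets: 0, 20, 25, 25, 10 → max 25
Option 5 regrets: 20, 30, 65, 65, 80 → max 80
Option 6 regrets: 75, 95, 70, 5, 65 → max 95
Smallest max regret = 25 → Option 4.

Option 4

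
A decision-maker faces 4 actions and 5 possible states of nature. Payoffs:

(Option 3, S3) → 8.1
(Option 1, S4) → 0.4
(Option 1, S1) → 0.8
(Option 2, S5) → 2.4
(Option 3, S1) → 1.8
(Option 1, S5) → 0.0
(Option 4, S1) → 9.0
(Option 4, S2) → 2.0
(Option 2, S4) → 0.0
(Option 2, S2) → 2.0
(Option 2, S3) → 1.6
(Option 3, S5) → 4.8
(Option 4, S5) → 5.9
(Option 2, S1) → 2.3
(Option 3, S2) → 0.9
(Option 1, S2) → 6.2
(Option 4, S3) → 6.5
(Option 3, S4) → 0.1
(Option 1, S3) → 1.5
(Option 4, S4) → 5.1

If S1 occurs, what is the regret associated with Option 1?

8.2

Best payoff under S1 is 9.0.
Regret = 9.0 − 0.8 = 8.2.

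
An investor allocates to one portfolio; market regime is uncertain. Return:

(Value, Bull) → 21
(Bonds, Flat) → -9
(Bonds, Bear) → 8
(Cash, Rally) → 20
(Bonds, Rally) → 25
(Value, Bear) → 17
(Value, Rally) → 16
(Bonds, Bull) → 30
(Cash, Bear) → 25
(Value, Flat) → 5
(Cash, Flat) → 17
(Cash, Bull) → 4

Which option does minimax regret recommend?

Value

Column bests: Bear=25, Flat=17, Bull=30, Rally=25.
Bonds regrets: 17, 26, 0, 0 → max 26
Cash regrets: 0, 0, 26, 5 → max 26
Value regrets: 8, 12, 9, 9 → max 12
Smallest max regret = 12 → Value.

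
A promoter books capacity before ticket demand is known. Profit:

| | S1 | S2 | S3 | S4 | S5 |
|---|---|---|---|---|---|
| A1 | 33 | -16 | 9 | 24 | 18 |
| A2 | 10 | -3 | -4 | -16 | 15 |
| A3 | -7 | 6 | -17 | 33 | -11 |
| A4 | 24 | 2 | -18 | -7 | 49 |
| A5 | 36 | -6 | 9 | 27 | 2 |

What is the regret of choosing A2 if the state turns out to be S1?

Best payoff under S1 is 36.
Regret = 36 − 10 = 26.

26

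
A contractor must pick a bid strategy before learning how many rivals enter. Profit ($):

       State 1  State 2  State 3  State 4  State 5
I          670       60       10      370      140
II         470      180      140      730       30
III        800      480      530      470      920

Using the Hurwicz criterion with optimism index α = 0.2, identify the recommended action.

III

I: 0.2·670 + 0.8·10 = 142
II: 0.2·730 + 0.8·30 = 170
III: 0.2·920 + 0.8·470 = 560
Highest Hurwicz score = 560 → III.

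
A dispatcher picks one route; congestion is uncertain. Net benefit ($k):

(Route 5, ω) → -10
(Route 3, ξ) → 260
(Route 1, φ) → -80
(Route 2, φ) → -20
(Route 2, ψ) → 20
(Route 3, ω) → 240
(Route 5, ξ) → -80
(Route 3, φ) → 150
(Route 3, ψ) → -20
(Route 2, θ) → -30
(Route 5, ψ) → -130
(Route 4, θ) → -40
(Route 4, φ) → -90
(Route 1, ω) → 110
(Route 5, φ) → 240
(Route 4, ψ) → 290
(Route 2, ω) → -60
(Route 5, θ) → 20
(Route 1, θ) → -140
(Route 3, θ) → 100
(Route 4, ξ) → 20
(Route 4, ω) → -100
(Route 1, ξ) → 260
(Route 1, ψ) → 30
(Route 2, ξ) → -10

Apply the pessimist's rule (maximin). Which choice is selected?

Row minima: Route 1=-140, Route 2=-60, Route 3=-20, Route 4=-100, Route 5=-130
Best worst-case = -20 → Route 3.

Route 3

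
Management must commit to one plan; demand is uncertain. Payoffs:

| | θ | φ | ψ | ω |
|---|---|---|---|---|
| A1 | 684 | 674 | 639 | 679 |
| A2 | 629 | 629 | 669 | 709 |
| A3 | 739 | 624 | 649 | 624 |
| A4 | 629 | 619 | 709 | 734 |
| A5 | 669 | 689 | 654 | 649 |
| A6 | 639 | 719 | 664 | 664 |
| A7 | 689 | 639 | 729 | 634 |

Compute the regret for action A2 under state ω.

25

Best payoff under ω is 734.
Regret = 734 − 709 = 25.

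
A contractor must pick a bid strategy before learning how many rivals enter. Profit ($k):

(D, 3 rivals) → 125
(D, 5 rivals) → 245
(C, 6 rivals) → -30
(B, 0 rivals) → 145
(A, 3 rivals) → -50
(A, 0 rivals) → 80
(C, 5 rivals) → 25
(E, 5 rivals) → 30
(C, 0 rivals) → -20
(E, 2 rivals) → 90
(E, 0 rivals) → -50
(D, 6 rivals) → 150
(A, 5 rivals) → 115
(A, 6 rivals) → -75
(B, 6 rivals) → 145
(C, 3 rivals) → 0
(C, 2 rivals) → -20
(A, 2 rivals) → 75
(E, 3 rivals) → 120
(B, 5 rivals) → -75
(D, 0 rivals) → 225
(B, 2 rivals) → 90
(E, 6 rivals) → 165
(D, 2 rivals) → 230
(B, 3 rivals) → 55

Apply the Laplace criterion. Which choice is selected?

Row averages: A=29, B=72, C=-9, D=195, E=71
Highest average = 195 → D.

D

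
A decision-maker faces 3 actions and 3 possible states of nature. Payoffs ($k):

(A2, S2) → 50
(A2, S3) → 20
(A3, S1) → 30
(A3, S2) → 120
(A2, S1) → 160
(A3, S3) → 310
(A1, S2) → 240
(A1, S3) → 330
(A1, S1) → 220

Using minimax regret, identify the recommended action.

Column bests: S1=220, S2=240, S3=330.
A1 regrets: 0, 0, 0 → max 0
A2 regrets: 60, 190, 310 → max 310
A3 regrets: 190, 120, 20 → max 190
Smallest max regret = 0 → A1.

A1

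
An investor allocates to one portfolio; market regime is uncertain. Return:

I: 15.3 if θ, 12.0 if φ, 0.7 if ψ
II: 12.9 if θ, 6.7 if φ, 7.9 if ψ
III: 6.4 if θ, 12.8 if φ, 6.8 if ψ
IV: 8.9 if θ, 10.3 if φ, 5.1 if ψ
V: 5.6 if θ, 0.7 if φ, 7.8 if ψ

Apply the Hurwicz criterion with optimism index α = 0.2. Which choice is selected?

II

I: 0.2·15.3 + 0.8·0.7 = 3.62
II: 0.2·12.9 + 0.8·6.7 = 7.94
III: 0.2·12.8 + 0.8·6.4 = 7.68
IV: 0.2·10.3 + 0.8·5.1 = 6.14
V: 0.2·7.8 + 0.8·0.7 = 2.12
Highest Hurwicz score = 7.94 → II.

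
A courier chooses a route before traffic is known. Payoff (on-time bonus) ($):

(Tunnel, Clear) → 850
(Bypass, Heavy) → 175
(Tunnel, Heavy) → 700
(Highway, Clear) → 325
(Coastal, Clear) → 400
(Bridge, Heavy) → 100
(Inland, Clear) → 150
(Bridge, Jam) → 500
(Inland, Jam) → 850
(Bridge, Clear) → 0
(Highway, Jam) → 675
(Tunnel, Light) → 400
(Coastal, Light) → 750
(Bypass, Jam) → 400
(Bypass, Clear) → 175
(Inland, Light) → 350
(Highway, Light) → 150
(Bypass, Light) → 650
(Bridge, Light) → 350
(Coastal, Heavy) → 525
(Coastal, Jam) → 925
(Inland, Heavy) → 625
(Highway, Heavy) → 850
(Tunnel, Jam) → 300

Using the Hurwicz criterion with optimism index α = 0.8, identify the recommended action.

Coastal

Tunnel: 0.8·850 + 0.2·300 = 740
Coastal: 0.8·925 + 0.2·400 = 820
Bridge: 0.8·500 + 0.2·0 = 400
Inland: 0.8·850 + 0.2·150 = 710
Highway: 0.8·850 + 0.2·150 = 710
Bypass: 0.8·650 + 0.2·175 = 555
Highest Hurwicz score = 820 → Coastal.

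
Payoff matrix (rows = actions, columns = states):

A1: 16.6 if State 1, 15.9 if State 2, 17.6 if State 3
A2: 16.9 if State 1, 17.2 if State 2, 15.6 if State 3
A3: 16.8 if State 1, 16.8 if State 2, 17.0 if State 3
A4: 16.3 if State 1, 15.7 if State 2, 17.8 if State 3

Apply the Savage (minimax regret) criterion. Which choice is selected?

Column bests: State 1=16.9, State 2=17.2, State 3=17.8.
A1 regrets: 0.3, 1.3, 0.2 → max 1.3
A2 regrets: 0.0, 0.0, 2.2 → max 2.2
A3 regrets: 0.1, 0.4, 0.8 → max 0.8
A4 regrets: 0.6, 1.5, 0.0 → max 1.5
Smallest max regret = 0.8 → A3.

A3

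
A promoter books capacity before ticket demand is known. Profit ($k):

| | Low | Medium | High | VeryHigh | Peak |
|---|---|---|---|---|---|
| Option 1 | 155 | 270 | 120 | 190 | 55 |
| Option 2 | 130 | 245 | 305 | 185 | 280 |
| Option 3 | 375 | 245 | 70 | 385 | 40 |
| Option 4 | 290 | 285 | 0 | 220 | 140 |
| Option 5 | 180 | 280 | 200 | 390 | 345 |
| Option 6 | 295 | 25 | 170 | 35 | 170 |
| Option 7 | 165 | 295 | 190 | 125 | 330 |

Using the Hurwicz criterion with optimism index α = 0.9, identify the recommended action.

Option 1: 0.9·270 + 0.1·55 = 248.5
Option 2: 0.9·305 + 0.1·130 = 287.5
Option 3: 0.9·385 + 0.1·40 = 350.5
Option 4: 0.9·290 + 0.1·0 = 261
Option 5: 0.9·390 + 0.1·180 = 369
Option 6: 0.9·295 + 0.1·25 = 268
Option 7: 0.9·330 + 0.1·125 = 309.5
Highest Hurwicz score = 369 → Option 5.

Option 5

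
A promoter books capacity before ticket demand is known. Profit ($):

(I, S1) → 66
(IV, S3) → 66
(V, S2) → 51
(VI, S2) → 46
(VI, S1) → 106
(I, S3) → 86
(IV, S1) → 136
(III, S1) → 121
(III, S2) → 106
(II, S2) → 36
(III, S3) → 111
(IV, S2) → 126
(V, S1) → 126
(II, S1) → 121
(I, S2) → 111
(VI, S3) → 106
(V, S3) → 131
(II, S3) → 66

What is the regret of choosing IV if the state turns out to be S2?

Best payoff under S2 is 126.
Regret = 126 − 126 = 0.

0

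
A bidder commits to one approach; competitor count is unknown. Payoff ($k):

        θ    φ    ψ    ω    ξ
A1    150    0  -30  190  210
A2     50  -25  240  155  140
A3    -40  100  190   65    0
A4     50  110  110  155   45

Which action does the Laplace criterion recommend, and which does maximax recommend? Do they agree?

Row averages: A1=104, A2=112, A3=63, A4=94
Highest average = 112 → A2.
Row maxima: A1=210, A2=240, A3=190, A4=155
Best best-case = 240 → A2.

laplace → A2; maximax → A2 (agree)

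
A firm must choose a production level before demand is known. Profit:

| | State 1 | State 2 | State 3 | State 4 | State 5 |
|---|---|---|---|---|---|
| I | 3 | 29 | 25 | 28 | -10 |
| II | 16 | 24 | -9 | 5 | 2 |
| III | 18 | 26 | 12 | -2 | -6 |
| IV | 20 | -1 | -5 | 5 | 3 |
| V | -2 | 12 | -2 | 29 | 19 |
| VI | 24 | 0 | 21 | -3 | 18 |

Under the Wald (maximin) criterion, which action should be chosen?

V

Row minima: I=-10, II=-9, III=-6, IV=-5, V=-2, VI=-3
Best worst-case = -2 → V.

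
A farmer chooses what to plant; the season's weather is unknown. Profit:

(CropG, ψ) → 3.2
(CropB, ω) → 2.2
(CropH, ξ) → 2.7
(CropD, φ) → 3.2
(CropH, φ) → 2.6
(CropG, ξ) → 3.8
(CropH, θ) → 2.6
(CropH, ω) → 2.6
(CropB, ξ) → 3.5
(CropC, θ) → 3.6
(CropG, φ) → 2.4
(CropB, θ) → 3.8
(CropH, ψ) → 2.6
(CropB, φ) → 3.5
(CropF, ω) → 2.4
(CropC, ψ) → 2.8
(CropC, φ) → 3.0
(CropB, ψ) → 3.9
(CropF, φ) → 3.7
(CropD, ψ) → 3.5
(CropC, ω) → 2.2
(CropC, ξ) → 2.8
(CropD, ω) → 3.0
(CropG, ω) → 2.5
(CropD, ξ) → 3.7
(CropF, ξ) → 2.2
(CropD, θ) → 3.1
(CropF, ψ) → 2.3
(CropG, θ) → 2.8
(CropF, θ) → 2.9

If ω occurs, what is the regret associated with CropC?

0.8

Best payoff under ω is 3.0.
Regret = 3.0 − 2.2 = 0.8.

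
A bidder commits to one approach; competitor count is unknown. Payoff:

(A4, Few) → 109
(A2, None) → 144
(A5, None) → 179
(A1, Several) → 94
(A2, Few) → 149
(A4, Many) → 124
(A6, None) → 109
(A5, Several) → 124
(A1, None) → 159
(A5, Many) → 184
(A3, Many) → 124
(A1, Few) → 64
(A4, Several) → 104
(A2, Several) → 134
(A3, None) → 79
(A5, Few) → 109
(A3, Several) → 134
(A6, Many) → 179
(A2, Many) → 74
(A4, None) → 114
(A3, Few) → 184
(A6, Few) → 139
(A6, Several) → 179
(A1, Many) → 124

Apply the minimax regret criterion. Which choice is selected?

Column bests: None=179, Few=184, Several=179, Many=184.
A1 regrets: 20, 120, 85, 60 → max 120
A2 regrets: 35, 35, 45, 110 → max 110
A3 regrets: 100, 0, 45, 60 → max 100
A4 regrets: 65, 75, 75, 60 → max 75
A5 regrets: 0, 75, 55, 0 → max 75
A6 regrets: 70, 45, 0, 5 → max 70
Smallest max regret = 70 → A6.

A6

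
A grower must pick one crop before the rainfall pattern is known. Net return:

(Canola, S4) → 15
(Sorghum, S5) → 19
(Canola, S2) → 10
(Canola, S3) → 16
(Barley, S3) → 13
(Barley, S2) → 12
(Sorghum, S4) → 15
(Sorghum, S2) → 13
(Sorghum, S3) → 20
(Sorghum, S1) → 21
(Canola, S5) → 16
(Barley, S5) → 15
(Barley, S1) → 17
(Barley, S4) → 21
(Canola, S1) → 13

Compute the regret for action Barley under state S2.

Best payoff under S2 is 13.
Regret = 13 − 12 = 1.

1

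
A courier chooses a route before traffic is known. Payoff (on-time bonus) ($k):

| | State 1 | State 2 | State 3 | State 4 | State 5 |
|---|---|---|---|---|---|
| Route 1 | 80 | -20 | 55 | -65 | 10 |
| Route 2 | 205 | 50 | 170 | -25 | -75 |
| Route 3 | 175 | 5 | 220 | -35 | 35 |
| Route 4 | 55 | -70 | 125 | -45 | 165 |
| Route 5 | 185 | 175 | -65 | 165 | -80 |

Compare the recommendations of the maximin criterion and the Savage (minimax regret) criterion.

maximin → Route 3; minimax regret → Route 3 (agree)

Row minima: Route 1=-65, Route 2=-75, Route 3=-35, Route 4=-70, Route 5=-80
Best worst-case = -35 → Route 3.
Column bests: State 1=205, State 2=175, State 3=220, State 4=165, State 5=165.
Route 1 regrets: 125, 195, 165, 230, 155 → max 230
Route 2 regrets: 0, 125, 50, 190, 240 → max 240
Route 3 regrets: 30, 170, 0, 200, 130 → max 200
Route 4 regrets: 150, 245, 95, 210, 0 → max 245
Route 5 regrets: 20, 0, 285, 0, 245 → max 285
Smallest max regret = 200 → Route 3.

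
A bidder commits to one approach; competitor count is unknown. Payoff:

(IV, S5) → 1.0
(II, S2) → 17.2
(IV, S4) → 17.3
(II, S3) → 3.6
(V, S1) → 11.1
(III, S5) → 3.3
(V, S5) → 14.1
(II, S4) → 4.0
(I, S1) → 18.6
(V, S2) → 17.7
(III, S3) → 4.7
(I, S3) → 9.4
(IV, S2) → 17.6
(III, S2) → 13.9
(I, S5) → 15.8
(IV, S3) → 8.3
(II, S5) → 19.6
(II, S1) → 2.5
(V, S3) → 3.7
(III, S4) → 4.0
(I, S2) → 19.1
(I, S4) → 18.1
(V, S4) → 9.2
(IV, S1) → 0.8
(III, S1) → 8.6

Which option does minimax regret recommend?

I

Column bests: S1=18.6, S2=19.1, S3=9.4, S4=18.1, S5=19.6.
I regrets: 0.0, 0.0, 0.0, 0.0, 3.8 → max 3.8
II regrets: 16.1, 1.9, 5.8, 14.1, 0.0 → max 16.1
III regrets: 10.0, 5.2, 4.7, 14.1, 16.3 → max 16.3
IV regrets: 17.8, 1.5, 1.1, 0.8, 18.6 → max 18.6
V regrets: 7.5, 1.4, 5.7, 8.9, 5.5 → max 8.9
Smallest max regret = 3.8 → I.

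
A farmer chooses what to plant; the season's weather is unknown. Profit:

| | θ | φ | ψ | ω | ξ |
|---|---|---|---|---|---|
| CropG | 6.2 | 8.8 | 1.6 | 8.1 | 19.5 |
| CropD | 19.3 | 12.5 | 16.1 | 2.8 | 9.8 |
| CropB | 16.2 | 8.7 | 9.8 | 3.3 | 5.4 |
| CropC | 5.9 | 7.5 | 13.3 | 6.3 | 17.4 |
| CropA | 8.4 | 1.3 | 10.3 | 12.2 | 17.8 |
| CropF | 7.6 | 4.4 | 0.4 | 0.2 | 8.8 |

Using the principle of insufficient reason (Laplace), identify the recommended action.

CropD

Row averages: CropG=8.84, CropD=12.1, CropB=8.68, CropC=10.08, CropA=10, CropF=4.28
Highest average = 12.1 → CropD.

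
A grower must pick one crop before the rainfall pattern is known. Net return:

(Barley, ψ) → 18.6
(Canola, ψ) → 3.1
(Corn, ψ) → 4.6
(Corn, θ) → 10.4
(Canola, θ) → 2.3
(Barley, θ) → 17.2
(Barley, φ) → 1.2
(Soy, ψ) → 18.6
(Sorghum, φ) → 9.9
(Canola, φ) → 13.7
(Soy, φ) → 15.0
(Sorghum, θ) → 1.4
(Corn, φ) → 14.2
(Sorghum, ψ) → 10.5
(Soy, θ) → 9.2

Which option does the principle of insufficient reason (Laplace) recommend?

Soy

Row averages: Barley=37/3, Corn=146/15, Canola=191/30, Sorghum=109/15, Soy=214/15
Highest average = 214/15 → Soy.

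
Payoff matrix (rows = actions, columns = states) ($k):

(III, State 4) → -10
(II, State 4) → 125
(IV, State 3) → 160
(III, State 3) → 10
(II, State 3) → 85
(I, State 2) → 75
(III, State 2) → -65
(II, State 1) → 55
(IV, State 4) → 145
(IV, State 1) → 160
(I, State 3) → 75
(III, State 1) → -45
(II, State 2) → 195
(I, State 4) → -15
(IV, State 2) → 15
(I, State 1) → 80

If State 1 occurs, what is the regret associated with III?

Best payoff under State 1 is 160.
Regret = 160 − (-45) = 205.

205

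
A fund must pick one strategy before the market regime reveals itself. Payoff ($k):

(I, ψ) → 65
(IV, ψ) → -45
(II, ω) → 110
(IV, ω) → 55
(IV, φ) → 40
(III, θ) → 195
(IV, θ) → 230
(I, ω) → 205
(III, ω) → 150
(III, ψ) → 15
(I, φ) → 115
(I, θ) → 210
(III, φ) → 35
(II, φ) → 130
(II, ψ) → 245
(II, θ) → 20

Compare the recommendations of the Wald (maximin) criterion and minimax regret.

Row minima: I=65, II=20, III=15, IV=-45
Best worst-case = 65 → I.
Column bests: θ=230, φ=130, ψ=245, ω=205.
I regrets: 20, 15, 180, 0 → max 180
II regrets: 210, 0, 0, 95 → max 210
III regrets: 35, 95, 230, 55 → max 230
IV regrets: 0, 90, 290, 150 → max 290
Smallest max regret = 180 → I.

maximin → I; minimax regret → I (agree)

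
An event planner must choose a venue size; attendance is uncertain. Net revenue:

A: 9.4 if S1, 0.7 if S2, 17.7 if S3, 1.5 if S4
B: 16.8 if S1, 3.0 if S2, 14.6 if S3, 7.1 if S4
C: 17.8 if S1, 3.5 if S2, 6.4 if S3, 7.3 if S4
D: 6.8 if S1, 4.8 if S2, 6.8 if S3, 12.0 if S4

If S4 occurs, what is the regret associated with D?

0.0

Best payoff under S4 is 12.0.
Regret = 12.0 − 12.0 = 0.0.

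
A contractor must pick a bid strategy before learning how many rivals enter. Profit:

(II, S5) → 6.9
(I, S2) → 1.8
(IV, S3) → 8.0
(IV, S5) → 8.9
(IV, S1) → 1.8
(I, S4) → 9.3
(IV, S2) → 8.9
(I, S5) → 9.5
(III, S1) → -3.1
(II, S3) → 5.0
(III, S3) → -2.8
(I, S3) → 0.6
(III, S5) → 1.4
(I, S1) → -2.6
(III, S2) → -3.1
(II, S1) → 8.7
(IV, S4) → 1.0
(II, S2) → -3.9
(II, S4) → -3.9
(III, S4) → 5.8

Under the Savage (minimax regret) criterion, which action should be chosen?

Column bests: S1=8.7, S2=8.9, S3=8.0, S4=9.3, S5=9.5.
I regrets: 11.3, 7.1, 7.4, 0.0, 0.0 → max 11.3
II regrets: 0.0, 12.8, 3.0, 13.2, 2.6 → max 13.2
III regrets: 11.8, 12.0, 10.8, 3.5, 8.1 → max 12.0
IV regrets: 6.9, 0.0, 0.0, 8.3, 0.6 → max 8.3
Smallest max regret = 8.3 → IV.

IV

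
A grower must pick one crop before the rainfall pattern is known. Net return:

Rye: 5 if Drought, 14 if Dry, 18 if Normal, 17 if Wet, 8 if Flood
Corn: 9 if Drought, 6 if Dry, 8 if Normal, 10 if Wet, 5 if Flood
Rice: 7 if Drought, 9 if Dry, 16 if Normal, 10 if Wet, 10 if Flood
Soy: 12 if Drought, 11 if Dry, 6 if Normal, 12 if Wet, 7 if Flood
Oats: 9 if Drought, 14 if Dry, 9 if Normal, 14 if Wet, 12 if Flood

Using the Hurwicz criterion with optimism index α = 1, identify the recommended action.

Rye: 1·18 + 0·5 = 18
Corn: 1·10 + 0·5 = 10
Rice: 1·16 + 0·7 = 16
Soy: 1·12 + 0·6 = 12
Oats: 1·14 + 0·9 = 14
Highest Hurwicz score = 18 → Rye.

Rye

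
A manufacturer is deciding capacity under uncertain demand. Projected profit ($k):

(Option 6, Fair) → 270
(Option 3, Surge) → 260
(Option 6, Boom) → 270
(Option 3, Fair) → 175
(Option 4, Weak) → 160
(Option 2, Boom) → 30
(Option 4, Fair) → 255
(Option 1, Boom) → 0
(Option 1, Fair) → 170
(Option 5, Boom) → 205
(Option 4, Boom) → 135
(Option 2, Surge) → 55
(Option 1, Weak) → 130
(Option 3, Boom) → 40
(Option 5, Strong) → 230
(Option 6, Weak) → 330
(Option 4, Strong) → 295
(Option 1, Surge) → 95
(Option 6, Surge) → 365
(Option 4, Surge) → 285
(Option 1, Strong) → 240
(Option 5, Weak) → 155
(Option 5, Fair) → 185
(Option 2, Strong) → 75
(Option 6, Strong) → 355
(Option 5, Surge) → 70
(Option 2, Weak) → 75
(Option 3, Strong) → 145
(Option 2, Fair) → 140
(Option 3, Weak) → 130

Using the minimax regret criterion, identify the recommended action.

Column bests: Weak=330, Fair=270, Strong=355, Boom=270, Surge=365.
Option 1 regrets: 200, 100, 115, 270, 270 → max 270
Option 2 regrets: 255, 130, 280, 240, 310 → max 310
Option 3 regrets: 200, 95, 210, 230, 105 → max 230
Option 4 regrets: 170, 15, 60, 135, 80 → max 170
Option 5 regrets: 175, 85, 125, 65, 295 → max 295
Option 6 regrets: 0, 0, 0, 0, 0 → max 0
Smallest max regret = 0 → Option 6.

Option 6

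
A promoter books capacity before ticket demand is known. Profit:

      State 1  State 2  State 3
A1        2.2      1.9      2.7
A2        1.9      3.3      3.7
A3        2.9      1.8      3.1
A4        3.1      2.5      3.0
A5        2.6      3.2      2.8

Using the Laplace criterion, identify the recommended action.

Row averages: A1=34/15, A2=89/30, A3=2.6, A4=43/15, A5=43/15
Highest average = 89/30 → A2.

A2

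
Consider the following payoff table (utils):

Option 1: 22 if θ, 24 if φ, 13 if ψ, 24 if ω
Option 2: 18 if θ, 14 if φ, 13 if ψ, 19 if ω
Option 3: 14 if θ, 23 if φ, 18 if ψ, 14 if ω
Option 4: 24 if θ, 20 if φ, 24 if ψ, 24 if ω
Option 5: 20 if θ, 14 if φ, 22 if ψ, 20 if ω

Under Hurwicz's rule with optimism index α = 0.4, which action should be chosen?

Option 1: 0.4·24 + 0.6·13 = 17.4
Option 2: 0.4·19 + 0.6·13 = 15.4
Option 3: 0.4·23 + 0.6·14 = 17.6
Option 4: 0.4·24 + 0.6·20 = 21.6
Option 5: 0.4·22 + 0.6·14 = 17.2
Highest Hurwicz score = 21.6 → Option 4.

Option 4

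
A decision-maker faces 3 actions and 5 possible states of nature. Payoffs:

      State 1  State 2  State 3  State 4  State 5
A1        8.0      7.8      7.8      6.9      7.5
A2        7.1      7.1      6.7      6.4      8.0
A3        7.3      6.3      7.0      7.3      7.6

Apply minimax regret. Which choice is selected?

A1

Column bests: State 1=8.0, State 2=7.8, State 3=7.8, State 4=7.3, State 5=8.0.
A1 regrets: 0.0, 0.0, 0.0, 0.4, 0.5 → max 0.5
A2 regrets: 0.9, 0.7, 1.1, 0.9, 0.0 → max 1.1
A3 regrets: 0.7, 1.5, 0.8, 0.0, 0.4 → max 1.5
Smallest max regret = 0.5 → A1.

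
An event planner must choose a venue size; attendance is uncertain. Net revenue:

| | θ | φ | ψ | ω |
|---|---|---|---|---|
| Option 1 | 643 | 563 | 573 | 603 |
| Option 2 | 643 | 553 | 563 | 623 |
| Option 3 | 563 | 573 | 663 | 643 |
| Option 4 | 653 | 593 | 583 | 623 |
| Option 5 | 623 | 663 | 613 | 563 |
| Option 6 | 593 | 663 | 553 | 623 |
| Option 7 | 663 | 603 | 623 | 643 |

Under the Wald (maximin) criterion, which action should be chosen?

Row minima: Option 1=563, Option 2=553, Option 3=563, Option 4=583, Option 5=563, Option 6=553, Option 7=603
Best worst-case = 603 → Option 7.

Option 7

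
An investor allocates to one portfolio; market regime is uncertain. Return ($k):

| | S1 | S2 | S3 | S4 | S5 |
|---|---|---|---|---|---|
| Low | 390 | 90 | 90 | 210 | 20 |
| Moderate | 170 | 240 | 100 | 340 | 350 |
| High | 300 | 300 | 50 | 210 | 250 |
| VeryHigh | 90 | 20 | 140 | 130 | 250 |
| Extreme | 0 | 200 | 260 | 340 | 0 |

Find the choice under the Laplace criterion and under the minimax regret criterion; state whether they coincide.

laplace → Moderate; minimax regret → High (disagree)

Row averages: Low=160, Moderate=240, High=222, VeryHigh=126, Extreme=160
Highest average = 240 → Moderate.
Column bests: S1=390, S2=300, S3=260, S4=340, S5=350.
Low regrets: 0, 210, 170, 130, 330 → max 330
Moderate regrets: 220, 60, 160, 0, 0 → max 220
High regrets: 90, 0, 210, 130, 100 → max 210
VeryHigh regrets: 300, 280, 120, 210, 100 → max 300
Extreme regrets: 390, 100, 0, 0, 350 → max 390
Smallest max regret = 210 → High.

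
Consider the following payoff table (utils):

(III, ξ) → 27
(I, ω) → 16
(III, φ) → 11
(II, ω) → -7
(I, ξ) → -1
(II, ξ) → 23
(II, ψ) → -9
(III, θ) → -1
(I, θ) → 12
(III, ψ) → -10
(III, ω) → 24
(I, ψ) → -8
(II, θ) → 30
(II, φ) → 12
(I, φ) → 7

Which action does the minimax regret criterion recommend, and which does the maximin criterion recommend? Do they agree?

Column bests: θ=30, φ=12, ψ=-8, ω=24, ξ=27.
I regrets: 18, 5, 0, 8, 28 → max 28
II regrets: 0, 0, 1, 31, 4 → max 31
III regrets: 31, 1, 2, 0, 0 → max 31
Smallest max regret = 28 → I.
Row minima: I=-8, II=-9, III=-10
Best worst-case = -8 → I.

minimax regret → I; maximin → I (agree)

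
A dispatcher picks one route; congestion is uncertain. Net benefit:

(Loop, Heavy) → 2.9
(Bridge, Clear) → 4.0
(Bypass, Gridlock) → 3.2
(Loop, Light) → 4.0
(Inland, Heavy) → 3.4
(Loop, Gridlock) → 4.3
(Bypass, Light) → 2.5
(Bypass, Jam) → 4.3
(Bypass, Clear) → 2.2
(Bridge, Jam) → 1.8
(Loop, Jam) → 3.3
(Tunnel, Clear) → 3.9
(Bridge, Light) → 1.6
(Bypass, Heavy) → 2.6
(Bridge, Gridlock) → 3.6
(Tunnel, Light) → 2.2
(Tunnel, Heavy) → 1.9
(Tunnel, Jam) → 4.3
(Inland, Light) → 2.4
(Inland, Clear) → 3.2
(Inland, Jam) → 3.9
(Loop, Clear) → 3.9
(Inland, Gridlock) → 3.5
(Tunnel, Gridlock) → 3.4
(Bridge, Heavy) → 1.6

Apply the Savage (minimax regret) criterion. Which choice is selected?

Column bests: Clear=4.0, Light=4.0, Heavy=3.4, Jam=4.3, Gridlock=4.3.
Loop regrets: 0.1, 0.0, 0.5, 1.0, 0.0 → max 1.0
Tunnel regrets: 0.1, 1.8, 1.5, 0.0, 0.9 → max 1.8
Bypass regrets: 1.8, 1.5, 0.8, 0.0, 1.1 → max 1.8
Bridge regrets: 0.0, 2.4, 1.8, 2.5, 0.7 → max 2.5
Inland regrets: 0.8, 1.6, 0.0, 0.4, 0.8 → max 1.6
Smallest max regret = 1.0 → Loop.

Loop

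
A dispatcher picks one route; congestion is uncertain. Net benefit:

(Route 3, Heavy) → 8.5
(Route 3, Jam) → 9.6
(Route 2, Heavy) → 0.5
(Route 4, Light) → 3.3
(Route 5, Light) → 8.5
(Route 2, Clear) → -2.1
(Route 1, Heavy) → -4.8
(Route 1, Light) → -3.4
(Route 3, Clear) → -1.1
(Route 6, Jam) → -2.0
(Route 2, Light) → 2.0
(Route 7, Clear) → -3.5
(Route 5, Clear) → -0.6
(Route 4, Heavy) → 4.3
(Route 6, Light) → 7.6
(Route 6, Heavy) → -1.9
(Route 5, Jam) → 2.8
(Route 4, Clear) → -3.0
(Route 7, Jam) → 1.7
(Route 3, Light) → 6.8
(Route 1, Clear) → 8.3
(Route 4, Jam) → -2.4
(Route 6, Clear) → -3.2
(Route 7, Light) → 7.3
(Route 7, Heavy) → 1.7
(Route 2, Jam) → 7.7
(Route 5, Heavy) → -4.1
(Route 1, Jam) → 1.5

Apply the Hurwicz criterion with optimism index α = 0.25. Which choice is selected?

Route 3

Route 1: 0.25·8.3 + 0.75·(-4.8) = -1.525
Route 2: 0.25·7.7 + 0.75·(-2.1) = 0.35
Route 3: 0.25·9.6 + 0.75·(-1.1) = 1.575
Route 4: 0.25·4.3 + 0.75·(-3.0) = -1.175
Route 5: 0.25·8.5 + 0.75·(-4.1) = -0.95
Route 6: 0.25·7.6 + 0.75·(-3.2) = -0.5
Route 7: 0.25·7.3 + 0.75·(-3.5) = -0.8
Highest Hurwicz score = 1.575 → Route 3.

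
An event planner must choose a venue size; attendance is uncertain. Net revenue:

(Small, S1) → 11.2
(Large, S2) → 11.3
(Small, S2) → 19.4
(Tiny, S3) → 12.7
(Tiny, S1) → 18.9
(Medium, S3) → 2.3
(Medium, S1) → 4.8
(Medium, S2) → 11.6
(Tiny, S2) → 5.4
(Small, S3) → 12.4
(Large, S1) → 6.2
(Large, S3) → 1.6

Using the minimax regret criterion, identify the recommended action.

Small

Column bests: S1=18.9, S2=19.4, S3=12.7.
Tiny regrets: 0.0, 14.0, 0.0 → max 14.0
Small regrets: 7.7, 0.0, 0.3 → max 7.7
Medium regrets: 14.1, 7.8, 10.4 → max 14.1
Large regrets: 12.7, 8.1, 11.1 → max 12.7
Smallest max regret = 7.7 → Small.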